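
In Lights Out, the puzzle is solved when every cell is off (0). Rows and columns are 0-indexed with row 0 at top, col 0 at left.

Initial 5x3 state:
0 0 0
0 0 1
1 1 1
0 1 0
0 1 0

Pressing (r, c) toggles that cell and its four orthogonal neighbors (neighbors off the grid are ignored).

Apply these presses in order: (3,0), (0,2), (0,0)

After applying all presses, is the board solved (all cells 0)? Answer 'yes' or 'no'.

Answer: no

Derivation:
After press 1 at (3,0):
0 0 0
0 0 1
0 1 1
1 0 0
1 1 0

After press 2 at (0,2):
0 1 1
0 0 0
0 1 1
1 0 0
1 1 0

After press 3 at (0,0):
1 0 1
1 0 0
0 1 1
1 0 0
1 1 0

Lights still on: 8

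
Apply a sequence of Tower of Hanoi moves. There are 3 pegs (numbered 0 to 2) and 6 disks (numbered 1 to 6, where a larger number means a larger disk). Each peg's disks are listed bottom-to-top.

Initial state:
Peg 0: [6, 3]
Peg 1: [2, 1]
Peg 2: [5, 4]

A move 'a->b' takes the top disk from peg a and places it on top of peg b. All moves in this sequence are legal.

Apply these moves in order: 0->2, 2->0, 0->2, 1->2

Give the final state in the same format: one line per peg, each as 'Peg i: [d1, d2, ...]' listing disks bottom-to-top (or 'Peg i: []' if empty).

Answer: Peg 0: [6]
Peg 1: [2]
Peg 2: [5, 4, 3, 1]

Derivation:
After move 1 (0->2):
Peg 0: [6]
Peg 1: [2, 1]
Peg 2: [5, 4, 3]

After move 2 (2->0):
Peg 0: [6, 3]
Peg 1: [2, 1]
Peg 2: [5, 4]

After move 3 (0->2):
Peg 0: [6]
Peg 1: [2, 1]
Peg 2: [5, 4, 3]

After move 4 (1->2):
Peg 0: [6]
Peg 1: [2]
Peg 2: [5, 4, 3, 1]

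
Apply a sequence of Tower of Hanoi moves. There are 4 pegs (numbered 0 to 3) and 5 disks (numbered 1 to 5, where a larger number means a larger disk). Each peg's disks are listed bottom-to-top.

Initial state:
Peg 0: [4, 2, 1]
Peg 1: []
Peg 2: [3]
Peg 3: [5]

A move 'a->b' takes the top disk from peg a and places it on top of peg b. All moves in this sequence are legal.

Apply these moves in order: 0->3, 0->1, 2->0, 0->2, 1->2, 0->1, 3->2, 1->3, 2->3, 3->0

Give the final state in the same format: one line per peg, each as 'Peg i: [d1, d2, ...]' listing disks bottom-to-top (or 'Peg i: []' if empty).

After move 1 (0->3):
Peg 0: [4, 2]
Peg 1: []
Peg 2: [3]
Peg 3: [5, 1]

After move 2 (0->1):
Peg 0: [4]
Peg 1: [2]
Peg 2: [3]
Peg 3: [5, 1]

After move 3 (2->0):
Peg 0: [4, 3]
Peg 1: [2]
Peg 2: []
Peg 3: [5, 1]

After move 4 (0->2):
Peg 0: [4]
Peg 1: [2]
Peg 2: [3]
Peg 3: [5, 1]

After move 5 (1->2):
Peg 0: [4]
Peg 1: []
Peg 2: [3, 2]
Peg 3: [5, 1]

After move 6 (0->1):
Peg 0: []
Peg 1: [4]
Peg 2: [3, 2]
Peg 3: [5, 1]

After move 7 (3->2):
Peg 0: []
Peg 1: [4]
Peg 2: [3, 2, 1]
Peg 3: [5]

After move 8 (1->3):
Peg 0: []
Peg 1: []
Peg 2: [3, 2, 1]
Peg 3: [5, 4]

After move 9 (2->3):
Peg 0: []
Peg 1: []
Peg 2: [3, 2]
Peg 3: [5, 4, 1]

After move 10 (3->0):
Peg 0: [1]
Peg 1: []
Peg 2: [3, 2]
Peg 3: [5, 4]

Answer: Peg 0: [1]
Peg 1: []
Peg 2: [3, 2]
Peg 3: [5, 4]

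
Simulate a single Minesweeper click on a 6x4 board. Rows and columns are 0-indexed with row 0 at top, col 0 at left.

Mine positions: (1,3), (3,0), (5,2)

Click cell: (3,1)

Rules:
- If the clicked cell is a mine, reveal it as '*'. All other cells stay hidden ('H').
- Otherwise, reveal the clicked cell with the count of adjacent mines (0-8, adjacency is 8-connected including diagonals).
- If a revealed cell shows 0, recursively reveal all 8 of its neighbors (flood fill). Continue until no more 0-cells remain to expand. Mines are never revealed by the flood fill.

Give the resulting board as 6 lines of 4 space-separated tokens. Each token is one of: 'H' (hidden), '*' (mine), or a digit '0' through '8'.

H H H H
H H H H
H H H H
H 1 H H
H H H H
H H H H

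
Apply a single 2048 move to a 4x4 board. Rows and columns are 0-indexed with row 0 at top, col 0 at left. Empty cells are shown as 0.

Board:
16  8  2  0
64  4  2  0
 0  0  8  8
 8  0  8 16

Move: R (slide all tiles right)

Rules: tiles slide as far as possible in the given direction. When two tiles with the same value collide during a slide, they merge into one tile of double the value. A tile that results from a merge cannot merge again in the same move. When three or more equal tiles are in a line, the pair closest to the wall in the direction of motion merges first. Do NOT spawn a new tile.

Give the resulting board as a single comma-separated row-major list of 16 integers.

Slide right:
row 0: [16, 8, 2, 0] -> [0, 16, 8, 2]
row 1: [64, 4, 2, 0] -> [0, 64, 4, 2]
row 2: [0, 0, 8, 8] -> [0, 0, 0, 16]
row 3: [8, 0, 8, 16] -> [0, 0, 16, 16]

Answer: 0, 16, 8, 2, 0, 64, 4, 2, 0, 0, 0, 16, 0, 0, 16, 16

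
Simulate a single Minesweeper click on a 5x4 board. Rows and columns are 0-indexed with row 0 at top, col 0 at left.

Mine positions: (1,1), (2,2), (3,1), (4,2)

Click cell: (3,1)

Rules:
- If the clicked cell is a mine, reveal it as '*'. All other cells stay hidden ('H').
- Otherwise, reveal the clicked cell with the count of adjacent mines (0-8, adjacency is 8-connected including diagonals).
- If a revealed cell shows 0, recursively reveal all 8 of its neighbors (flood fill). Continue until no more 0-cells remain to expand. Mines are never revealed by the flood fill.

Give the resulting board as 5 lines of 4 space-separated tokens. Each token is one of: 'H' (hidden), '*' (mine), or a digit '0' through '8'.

H H H H
H H H H
H H H H
H * H H
H H H H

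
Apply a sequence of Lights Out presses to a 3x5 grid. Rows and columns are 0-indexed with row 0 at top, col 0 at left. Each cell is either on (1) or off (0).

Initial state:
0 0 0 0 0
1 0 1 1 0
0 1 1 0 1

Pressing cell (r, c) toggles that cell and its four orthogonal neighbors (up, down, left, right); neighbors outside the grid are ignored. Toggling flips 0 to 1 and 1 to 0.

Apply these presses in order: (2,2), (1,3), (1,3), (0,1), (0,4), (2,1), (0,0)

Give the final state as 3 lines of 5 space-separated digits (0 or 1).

Answer: 0 0 1 1 1
0 0 0 1 1
1 1 1 1 1

Derivation:
After press 1 at (2,2):
0 0 0 0 0
1 0 0 1 0
0 0 0 1 1

After press 2 at (1,3):
0 0 0 1 0
1 0 1 0 1
0 0 0 0 1

After press 3 at (1,3):
0 0 0 0 0
1 0 0 1 0
0 0 0 1 1

After press 4 at (0,1):
1 1 1 0 0
1 1 0 1 0
0 0 0 1 1

After press 5 at (0,4):
1 1 1 1 1
1 1 0 1 1
0 0 0 1 1

After press 6 at (2,1):
1 1 1 1 1
1 0 0 1 1
1 1 1 1 1

After press 7 at (0,0):
0 0 1 1 1
0 0 0 1 1
1 1 1 1 1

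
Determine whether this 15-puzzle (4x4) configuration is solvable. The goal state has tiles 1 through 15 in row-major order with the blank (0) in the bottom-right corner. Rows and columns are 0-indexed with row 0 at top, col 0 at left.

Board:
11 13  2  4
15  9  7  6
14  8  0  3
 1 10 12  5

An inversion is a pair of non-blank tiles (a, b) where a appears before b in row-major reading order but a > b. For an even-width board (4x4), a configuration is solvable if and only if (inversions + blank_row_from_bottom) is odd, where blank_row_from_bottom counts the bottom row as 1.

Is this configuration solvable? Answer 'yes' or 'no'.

Answer: yes

Derivation:
Inversions: 59
Blank is in row 2 (0-indexed from top), which is row 2 counting from the bottom (bottom = 1).
59 + 2 = 61, which is odd, so the puzzle is solvable.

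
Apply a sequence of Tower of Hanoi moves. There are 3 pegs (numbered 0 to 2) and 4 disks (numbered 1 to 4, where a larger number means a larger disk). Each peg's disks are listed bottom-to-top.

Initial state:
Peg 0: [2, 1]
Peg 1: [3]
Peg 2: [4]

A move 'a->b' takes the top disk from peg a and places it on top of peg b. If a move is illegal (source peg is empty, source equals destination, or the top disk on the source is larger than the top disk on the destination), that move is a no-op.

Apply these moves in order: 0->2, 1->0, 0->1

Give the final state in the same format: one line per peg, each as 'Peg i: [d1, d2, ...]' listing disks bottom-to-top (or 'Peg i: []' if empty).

Answer: Peg 0: []
Peg 1: [3, 2]
Peg 2: [4, 1]

Derivation:
After move 1 (0->2):
Peg 0: [2]
Peg 1: [3]
Peg 2: [4, 1]

After move 2 (1->0):
Peg 0: [2]
Peg 1: [3]
Peg 2: [4, 1]

After move 3 (0->1):
Peg 0: []
Peg 1: [3, 2]
Peg 2: [4, 1]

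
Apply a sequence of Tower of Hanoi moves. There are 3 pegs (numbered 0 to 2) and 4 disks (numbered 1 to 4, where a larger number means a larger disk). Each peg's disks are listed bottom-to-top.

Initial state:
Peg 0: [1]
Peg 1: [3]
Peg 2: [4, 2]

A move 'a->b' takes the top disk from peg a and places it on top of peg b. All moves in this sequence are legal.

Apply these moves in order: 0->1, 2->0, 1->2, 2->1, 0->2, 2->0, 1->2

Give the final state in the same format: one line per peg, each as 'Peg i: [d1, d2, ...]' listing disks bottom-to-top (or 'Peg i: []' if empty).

Answer: Peg 0: [2]
Peg 1: [3]
Peg 2: [4, 1]

Derivation:
After move 1 (0->1):
Peg 0: []
Peg 1: [3, 1]
Peg 2: [4, 2]

After move 2 (2->0):
Peg 0: [2]
Peg 1: [3, 1]
Peg 2: [4]

After move 3 (1->2):
Peg 0: [2]
Peg 1: [3]
Peg 2: [4, 1]

After move 4 (2->1):
Peg 0: [2]
Peg 1: [3, 1]
Peg 2: [4]

After move 5 (0->2):
Peg 0: []
Peg 1: [3, 1]
Peg 2: [4, 2]

After move 6 (2->0):
Peg 0: [2]
Peg 1: [3, 1]
Peg 2: [4]

After move 7 (1->2):
Peg 0: [2]
Peg 1: [3]
Peg 2: [4, 1]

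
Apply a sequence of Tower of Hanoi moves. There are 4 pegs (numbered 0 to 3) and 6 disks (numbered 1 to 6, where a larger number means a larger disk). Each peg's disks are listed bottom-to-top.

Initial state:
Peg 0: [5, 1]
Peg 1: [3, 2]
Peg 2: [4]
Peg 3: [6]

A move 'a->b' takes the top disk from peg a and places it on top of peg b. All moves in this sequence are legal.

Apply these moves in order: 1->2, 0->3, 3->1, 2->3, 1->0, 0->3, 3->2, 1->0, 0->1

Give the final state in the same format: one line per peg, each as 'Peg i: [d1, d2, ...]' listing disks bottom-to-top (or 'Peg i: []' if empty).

Answer: Peg 0: [5]
Peg 1: [3]
Peg 2: [4, 1]
Peg 3: [6, 2]

Derivation:
After move 1 (1->2):
Peg 0: [5, 1]
Peg 1: [3]
Peg 2: [4, 2]
Peg 3: [6]

After move 2 (0->3):
Peg 0: [5]
Peg 1: [3]
Peg 2: [4, 2]
Peg 3: [6, 1]

After move 3 (3->1):
Peg 0: [5]
Peg 1: [3, 1]
Peg 2: [4, 2]
Peg 3: [6]

After move 4 (2->3):
Peg 0: [5]
Peg 1: [3, 1]
Peg 2: [4]
Peg 3: [6, 2]

After move 5 (1->0):
Peg 0: [5, 1]
Peg 1: [3]
Peg 2: [4]
Peg 3: [6, 2]

After move 6 (0->3):
Peg 0: [5]
Peg 1: [3]
Peg 2: [4]
Peg 3: [6, 2, 1]

After move 7 (3->2):
Peg 0: [5]
Peg 1: [3]
Peg 2: [4, 1]
Peg 3: [6, 2]

After move 8 (1->0):
Peg 0: [5, 3]
Peg 1: []
Peg 2: [4, 1]
Peg 3: [6, 2]

After move 9 (0->1):
Peg 0: [5]
Peg 1: [3]
Peg 2: [4, 1]
Peg 3: [6, 2]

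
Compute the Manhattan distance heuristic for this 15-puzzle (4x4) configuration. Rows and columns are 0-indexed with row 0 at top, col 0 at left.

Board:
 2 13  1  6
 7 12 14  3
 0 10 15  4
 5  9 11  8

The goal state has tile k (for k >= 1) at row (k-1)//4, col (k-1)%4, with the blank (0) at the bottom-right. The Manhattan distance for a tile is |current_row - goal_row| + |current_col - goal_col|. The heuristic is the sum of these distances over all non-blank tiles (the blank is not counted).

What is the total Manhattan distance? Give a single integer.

Tile 2: (0,0)->(0,1) = 1
Tile 13: (0,1)->(3,0) = 4
Tile 1: (0,2)->(0,0) = 2
Tile 6: (0,3)->(1,1) = 3
Tile 7: (1,0)->(1,2) = 2
Tile 12: (1,1)->(2,3) = 3
Tile 14: (1,2)->(3,1) = 3
Tile 3: (1,3)->(0,2) = 2
Tile 10: (2,1)->(2,1) = 0
Tile 15: (2,2)->(3,2) = 1
Tile 4: (2,3)->(0,3) = 2
Tile 5: (3,0)->(1,0) = 2
Tile 9: (3,1)->(2,0) = 2
Tile 11: (3,2)->(2,2) = 1
Tile 8: (3,3)->(1,3) = 2
Sum: 1 + 4 + 2 + 3 + 2 + 3 + 3 + 2 + 0 + 1 + 2 + 2 + 2 + 1 + 2 = 30

Answer: 30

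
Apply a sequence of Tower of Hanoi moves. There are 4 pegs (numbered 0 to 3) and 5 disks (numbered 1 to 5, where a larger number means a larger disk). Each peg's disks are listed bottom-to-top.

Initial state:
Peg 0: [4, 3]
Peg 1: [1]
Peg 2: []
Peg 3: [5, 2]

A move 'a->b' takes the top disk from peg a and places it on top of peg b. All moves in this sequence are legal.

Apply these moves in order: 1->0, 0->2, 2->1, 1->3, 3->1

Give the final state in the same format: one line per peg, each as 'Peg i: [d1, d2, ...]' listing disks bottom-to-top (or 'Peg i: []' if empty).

Answer: Peg 0: [4, 3]
Peg 1: [1]
Peg 2: []
Peg 3: [5, 2]

Derivation:
After move 1 (1->0):
Peg 0: [4, 3, 1]
Peg 1: []
Peg 2: []
Peg 3: [5, 2]

After move 2 (0->2):
Peg 0: [4, 3]
Peg 1: []
Peg 2: [1]
Peg 3: [5, 2]

After move 3 (2->1):
Peg 0: [4, 3]
Peg 1: [1]
Peg 2: []
Peg 3: [5, 2]

After move 4 (1->3):
Peg 0: [4, 3]
Peg 1: []
Peg 2: []
Peg 3: [5, 2, 1]

After move 5 (3->1):
Peg 0: [4, 3]
Peg 1: [1]
Peg 2: []
Peg 3: [5, 2]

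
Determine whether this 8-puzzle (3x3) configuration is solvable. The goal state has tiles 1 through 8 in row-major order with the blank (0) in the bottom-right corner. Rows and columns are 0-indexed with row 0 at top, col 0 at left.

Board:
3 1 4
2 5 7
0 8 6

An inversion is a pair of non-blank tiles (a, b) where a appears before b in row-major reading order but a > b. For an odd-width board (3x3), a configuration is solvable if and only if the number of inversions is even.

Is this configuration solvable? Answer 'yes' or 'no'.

Inversions (pairs i<j in row-major order where tile[i] > tile[j] > 0): 5
5 is odd, so the puzzle is not solvable.

Answer: no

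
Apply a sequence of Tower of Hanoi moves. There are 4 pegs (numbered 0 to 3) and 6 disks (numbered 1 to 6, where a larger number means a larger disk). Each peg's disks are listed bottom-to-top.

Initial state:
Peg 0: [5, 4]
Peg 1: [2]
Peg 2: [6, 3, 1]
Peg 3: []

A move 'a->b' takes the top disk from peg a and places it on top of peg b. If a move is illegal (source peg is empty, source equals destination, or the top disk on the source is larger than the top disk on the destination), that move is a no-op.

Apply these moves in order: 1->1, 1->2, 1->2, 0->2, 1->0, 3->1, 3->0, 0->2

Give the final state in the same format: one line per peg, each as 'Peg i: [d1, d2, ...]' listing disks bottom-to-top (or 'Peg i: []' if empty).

After move 1 (1->1):
Peg 0: [5, 4]
Peg 1: [2]
Peg 2: [6, 3, 1]
Peg 3: []

After move 2 (1->2):
Peg 0: [5, 4]
Peg 1: [2]
Peg 2: [6, 3, 1]
Peg 3: []

After move 3 (1->2):
Peg 0: [5, 4]
Peg 1: [2]
Peg 2: [6, 3, 1]
Peg 3: []

After move 4 (0->2):
Peg 0: [5, 4]
Peg 1: [2]
Peg 2: [6, 3, 1]
Peg 3: []

After move 5 (1->0):
Peg 0: [5, 4, 2]
Peg 1: []
Peg 2: [6, 3, 1]
Peg 3: []

After move 6 (3->1):
Peg 0: [5, 4, 2]
Peg 1: []
Peg 2: [6, 3, 1]
Peg 3: []

After move 7 (3->0):
Peg 0: [5, 4, 2]
Peg 1: []
Peg 2: [6, 3, 1]
Peg 3: []

After move 8 (0->2):
Peg 0: [5, 4, 2]
Peg 1: []
Peg 2: [6, 3, 1]
Peg 3: []

Answer: Peg 0: [5, 4, 2]
Peg 1: []
Peg 2: [6, 3, 1]
Peg 3: []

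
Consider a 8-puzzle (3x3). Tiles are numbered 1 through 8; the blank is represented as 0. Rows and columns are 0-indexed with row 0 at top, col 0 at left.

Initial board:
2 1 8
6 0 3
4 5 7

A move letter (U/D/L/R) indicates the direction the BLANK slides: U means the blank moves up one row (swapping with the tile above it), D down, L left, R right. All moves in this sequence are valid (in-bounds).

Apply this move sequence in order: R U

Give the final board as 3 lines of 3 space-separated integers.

After move 1 (R):
2 1 8
6 3 0
4 5 7

After move 2 (U):
2 1 0
6 3 8
4 5 7

Answer: 2 1 0
6 3 8
4 5 7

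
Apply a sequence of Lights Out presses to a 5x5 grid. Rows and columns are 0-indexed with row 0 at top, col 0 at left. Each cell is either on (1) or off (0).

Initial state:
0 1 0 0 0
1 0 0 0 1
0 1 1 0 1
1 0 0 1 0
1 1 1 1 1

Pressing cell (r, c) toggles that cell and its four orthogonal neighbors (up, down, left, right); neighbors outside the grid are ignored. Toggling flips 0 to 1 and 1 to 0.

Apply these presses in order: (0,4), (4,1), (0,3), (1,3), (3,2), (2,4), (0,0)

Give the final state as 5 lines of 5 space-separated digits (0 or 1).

After press 1 at (0,4):
0 1 0 1 1
1 0 0 0 0
0 1 1 0 1
1 0 0 1 0
1 1 1 1 1

After press 2 at (4,1):
0 1 0 1 1
1 0 0 0 0
0 1 1 0 1
1 1 0 1 0
0 0 0 1 1

After press 3 at (0,3):
0 1 1 0 0
1 0 0 1 0
0 1 1 0 1
1 1 0 1 0
0 0 0 1 1

After press 4 at (1,3):
0 1 1 1 0
1 0 1 0 1
0 1 1 1 1
1 1 0 1 0
0 0 0 1 1

After press 5 at (3,2):
0 1 1 1 0
1 0 1 0 1
0 1 0 1 1
1 0 1 0 0
0 0 1 1 1

After press 6 at (2,4):
0 1 1 1 0
1 0 1 0 0
0 1 0 0 0
1 0 1 0 1
0 0 1 1 1

After press 7 at (0,0):
1 0 1 1 0
0 0 1 0 0
0 1 0 0 0
1 0 1 0 1
0 0 1 1 1

Answer: 1 0 1 1 0
0 0 1 0 0
0 1 0 0 0
1 0 1 0 1
0 0 1 1 1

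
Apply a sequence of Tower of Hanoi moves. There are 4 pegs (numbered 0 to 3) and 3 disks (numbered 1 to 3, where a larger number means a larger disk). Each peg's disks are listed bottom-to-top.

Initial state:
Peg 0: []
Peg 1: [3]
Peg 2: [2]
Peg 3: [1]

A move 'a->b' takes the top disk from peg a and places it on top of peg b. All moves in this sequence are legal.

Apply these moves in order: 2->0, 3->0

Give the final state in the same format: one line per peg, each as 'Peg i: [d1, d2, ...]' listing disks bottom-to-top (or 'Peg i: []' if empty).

Answer: Peg 0: [2, 1]
Peg 1: [3]
Peg 2: []
Peg 3: []

Derivation:
After move 1 (2->0):
Peg 0: [2]
Peg 1: [3]
Peg 2: []
Peg 3: [1]

After move 2 (3->0):
Peg 0: [2, 1]
Peg 1: [3]
Peg 2: []
Peg 3: []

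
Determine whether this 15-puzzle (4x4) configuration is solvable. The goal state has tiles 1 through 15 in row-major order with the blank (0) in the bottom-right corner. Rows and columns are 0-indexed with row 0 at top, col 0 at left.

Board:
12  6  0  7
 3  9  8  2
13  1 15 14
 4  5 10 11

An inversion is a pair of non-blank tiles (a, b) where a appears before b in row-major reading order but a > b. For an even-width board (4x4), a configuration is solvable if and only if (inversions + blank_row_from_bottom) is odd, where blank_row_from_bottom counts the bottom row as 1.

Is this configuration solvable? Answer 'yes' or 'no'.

Answer: yes

Derivation:
Inversions: 47
Blank is in row 0 (0-indexed from top), which is row 4 counting from the bottom (bottom = 1).
47 + 4 = 51, which is odd, so the puzzle is solvable.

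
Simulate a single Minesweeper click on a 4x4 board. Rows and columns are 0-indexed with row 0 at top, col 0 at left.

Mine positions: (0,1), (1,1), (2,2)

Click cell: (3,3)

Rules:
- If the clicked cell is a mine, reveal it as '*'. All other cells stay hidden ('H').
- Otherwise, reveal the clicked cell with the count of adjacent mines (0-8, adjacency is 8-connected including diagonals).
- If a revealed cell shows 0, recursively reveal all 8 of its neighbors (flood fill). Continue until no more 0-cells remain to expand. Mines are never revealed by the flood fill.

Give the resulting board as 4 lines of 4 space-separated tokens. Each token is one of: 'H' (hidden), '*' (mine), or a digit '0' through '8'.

H H H H
H H H H
H H H H
H H H 1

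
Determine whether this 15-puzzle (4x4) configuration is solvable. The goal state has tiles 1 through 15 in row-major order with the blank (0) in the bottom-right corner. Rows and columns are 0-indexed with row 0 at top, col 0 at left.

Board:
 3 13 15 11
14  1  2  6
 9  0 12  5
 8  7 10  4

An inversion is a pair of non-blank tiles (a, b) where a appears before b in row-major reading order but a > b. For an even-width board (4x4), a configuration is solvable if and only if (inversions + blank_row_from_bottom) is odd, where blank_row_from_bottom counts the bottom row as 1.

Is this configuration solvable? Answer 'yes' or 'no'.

Inversions: 60
Blank is in row 2 (0-indexed from top), which is row 2 counting from the bottom (bottom = 1).
60 + 2 = 62, which is even, so the puzzle is not solvable.

Answer: no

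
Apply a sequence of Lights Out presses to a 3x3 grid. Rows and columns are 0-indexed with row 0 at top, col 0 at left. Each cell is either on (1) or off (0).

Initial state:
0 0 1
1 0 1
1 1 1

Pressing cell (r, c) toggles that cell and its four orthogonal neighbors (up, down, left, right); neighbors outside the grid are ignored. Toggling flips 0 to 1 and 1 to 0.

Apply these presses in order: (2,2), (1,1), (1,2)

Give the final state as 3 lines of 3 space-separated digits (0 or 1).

Answer: 0 1 0
0 0 0
1 1 1

Derivation:
After press 1 at (2,2):
0 0 1
1 0 0
1 0 0

After press 2 at (1,1):
0 1 1
0 1 1
1 1 0

After press 3 at (1,2):
0 1 0
0 0 0
1 1 1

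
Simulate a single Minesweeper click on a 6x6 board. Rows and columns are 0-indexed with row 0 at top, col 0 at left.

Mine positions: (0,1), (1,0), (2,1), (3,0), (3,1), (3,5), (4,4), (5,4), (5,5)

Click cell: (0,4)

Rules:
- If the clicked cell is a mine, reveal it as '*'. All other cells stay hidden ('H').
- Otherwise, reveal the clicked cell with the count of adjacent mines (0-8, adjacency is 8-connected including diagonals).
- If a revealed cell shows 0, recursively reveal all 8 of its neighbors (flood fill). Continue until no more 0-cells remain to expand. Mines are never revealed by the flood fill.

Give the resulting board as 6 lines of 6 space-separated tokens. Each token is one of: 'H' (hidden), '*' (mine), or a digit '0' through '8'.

H H 1 0 0 0
H H 2 0 0 0
H H 2 0 1 1
H H 2 1 2 H
H H H H H H
H H H H H H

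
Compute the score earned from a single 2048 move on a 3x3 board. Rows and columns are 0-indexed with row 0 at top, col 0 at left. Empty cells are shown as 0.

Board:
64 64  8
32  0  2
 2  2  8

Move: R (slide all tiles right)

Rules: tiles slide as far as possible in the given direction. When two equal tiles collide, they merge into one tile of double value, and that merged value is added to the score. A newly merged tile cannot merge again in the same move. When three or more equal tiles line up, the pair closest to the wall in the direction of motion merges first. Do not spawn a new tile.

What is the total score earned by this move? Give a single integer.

Answer: 132

Derivation:
Slide right:
row 0: [64, 64, 8] -> [0, 128, 8]  score +128 (running 128)
row 1: [32, 0, 2] -> [0, 32, 2]  score +0 (running 128)
row 2: [2, 2, 8] -> [0, 4, 8]  score +4 (running 132)
Board after move:
  0 128   8
  0  32   2
  0   4   8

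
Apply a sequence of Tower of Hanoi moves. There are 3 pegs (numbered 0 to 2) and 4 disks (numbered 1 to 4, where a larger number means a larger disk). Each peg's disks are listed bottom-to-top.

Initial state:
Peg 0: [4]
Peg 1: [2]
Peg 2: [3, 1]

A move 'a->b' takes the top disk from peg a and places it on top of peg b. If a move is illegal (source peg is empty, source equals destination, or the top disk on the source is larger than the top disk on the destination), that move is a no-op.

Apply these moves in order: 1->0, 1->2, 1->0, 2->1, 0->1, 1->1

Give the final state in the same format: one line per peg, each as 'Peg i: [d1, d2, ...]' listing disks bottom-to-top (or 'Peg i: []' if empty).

After move 1 (1->0):
Peg 0: [4, 2]
Peg 1: []
Peg 2: [3, 1]

After move 2 (1->2):
Peg 0: [4, 2]
Peg 1: []
Peg 2: [3, 1]

After move 3 (1->0):
Peg 0: [4, 2]
Peg 1: []
Peg 2: [3, 1]

After move 4 (2->1):
Peg 0: [4, 2]
Peg 1: [1]
Peg 2: [3]

After move 5 (0->1):
Peg 0: [4, 2]
Peg 1: [1]
Peg 2: [3]

After move 6 (1->1):
Peg 0: [4, 2]
Peg 1: [1]
Peg 2: [3]

Answer: Peg 0: [4, 2]
Peg 1: [1]
Peg 2: [3]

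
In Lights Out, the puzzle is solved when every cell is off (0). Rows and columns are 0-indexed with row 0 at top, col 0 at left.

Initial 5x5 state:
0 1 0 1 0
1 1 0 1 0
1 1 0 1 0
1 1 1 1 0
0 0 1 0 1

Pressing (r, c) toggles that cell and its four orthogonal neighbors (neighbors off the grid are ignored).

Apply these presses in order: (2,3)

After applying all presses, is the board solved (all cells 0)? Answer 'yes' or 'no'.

After press 1 at (2,3):
0 1 0 1 0
1 1 0 0 0
1 1 1 0 1
1 1 1 0 0
0 0 1 0 1

Lights still on: 13

Answer: no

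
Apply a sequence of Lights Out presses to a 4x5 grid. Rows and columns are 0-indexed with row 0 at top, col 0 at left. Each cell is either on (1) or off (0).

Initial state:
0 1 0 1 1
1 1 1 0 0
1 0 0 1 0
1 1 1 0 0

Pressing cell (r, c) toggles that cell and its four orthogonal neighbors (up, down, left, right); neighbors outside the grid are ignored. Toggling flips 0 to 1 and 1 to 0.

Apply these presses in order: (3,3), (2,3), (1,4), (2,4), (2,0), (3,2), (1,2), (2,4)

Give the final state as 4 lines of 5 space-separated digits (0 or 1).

Answer: 0 1 1 1 0
0 0 0 1 1
0 1 1 1 0
0 0 1 1 1

Derivation:
After press 1 at (3,3):
0 1 0 1 1
1 1 1 0 0
1 0 0 0 0
1 1 0 1 1

After press 2 at (2,3):
0 1 0 1 1
1 1 1 1 0
1 0 1 1 1
1 1 0 0 1

After press 3 at (1,4):
0 1 0 1 0
1 1 1 0 1
1 0 1 1 0
1 1 0 0 1

After press 4 at (2,4):
0 1 0 1 0
1 1 1 0 0
1 0 1 0 1
1 1 0 0 0

After press 5 at (2,0):
0 1 0 1 0
0 1 1 0 0
0 1 1 0 1
0 1 0 0 0

After press 6 at (3,2):
0 1 0 1 0
0 1 1 0 0
0 1 0 0 1
0 0 1 1 0

After press 7 at (1,2):
0 1 1 1 0
0 0 0 1 0
0 1 1 0 1
0 0 1 1 0

After press 8 at (2,4):
0 1 1 1 0
0 0 0 1 1
0 1 1 1 0
0 0 1 1 1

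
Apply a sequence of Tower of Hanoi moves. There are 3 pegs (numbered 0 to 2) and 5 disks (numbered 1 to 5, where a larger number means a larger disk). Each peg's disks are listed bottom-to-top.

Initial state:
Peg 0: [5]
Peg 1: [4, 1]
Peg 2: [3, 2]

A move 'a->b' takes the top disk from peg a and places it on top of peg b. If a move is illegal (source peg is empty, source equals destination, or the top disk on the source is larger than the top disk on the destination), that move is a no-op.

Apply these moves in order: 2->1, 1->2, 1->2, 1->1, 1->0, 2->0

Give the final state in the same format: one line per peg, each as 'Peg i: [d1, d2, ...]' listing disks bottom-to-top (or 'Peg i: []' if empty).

After move 1 (2->1):
Peg 0: [5]
Peg 1: [4, 1]
Peg 2: [3, 2]

After move 2 (1->2):
Peg 0: [5]
Peg 1: [4]
Peg 2: [3, 2, 1]

After move 3 (1->2):
Peg 0: [5]
Peg 1: [4]
Peg 2: [3, 2, 1]

After move 4 (1->1):
Peg 0: [5]
Peg 1: [4]
Peg 2: [3, 2, 1]

After move 5 (1->0):
Peg 0: [5, 4]
Peg 1: []
Peg 2: [3, 2, 1]

After move 6 (2->0):
Peg 0: [5, 4, 1]
Peg 1: []
Peg 2: [3, 2]

Answer: Peg 0: [5, 4, 1]
Peg 1: []
Peg 2: [3, 2]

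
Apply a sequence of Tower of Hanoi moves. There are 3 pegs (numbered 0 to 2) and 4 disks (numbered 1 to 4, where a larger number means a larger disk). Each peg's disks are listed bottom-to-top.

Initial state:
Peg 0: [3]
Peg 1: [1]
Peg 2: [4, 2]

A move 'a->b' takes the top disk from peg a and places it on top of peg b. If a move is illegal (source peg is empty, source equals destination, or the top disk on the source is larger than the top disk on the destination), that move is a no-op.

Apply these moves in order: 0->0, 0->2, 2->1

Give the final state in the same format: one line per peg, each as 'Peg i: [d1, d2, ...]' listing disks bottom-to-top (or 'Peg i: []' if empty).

After move 1 (0->0):
Peg 0: [3]
Peg 1: [1]
Peg 2: [4, 2]

After move 2 (0->2):
Peg 0: [3]
Peg 1: [1]
Peg 2: [4, 2]

After move 3 (2->1):
Peg 0: [3]
Peg 1: [1]
Peg 2: [4, 2]

Answer: Peg 0: [3]
Peg 1: [1]
Peg 2: [4, 2]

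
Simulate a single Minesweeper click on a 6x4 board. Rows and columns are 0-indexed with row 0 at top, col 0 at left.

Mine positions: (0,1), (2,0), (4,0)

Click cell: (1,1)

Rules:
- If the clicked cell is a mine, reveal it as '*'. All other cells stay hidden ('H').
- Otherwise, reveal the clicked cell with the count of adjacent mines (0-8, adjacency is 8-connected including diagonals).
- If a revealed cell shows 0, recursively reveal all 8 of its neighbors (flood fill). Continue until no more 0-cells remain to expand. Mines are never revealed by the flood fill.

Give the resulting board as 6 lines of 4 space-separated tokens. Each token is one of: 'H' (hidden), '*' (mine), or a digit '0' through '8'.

H H H H
H 2 H H
H H H H
H H H H
H H H H
H H H H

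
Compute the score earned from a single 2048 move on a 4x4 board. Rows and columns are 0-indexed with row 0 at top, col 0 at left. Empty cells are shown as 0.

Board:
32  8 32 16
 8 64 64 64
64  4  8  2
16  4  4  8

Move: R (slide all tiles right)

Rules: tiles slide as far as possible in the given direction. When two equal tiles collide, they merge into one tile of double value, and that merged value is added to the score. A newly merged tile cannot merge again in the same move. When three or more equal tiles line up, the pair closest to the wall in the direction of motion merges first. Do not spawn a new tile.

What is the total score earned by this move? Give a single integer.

Answer: 136

Derivation:
Slide right:
row 0: [32, 8, 32, 16] -> [32, 8, 32, 16]  score +0 (running 0)
row 1: [8, 64, 64, 64] -> [0, 8, 64, 128]  score +128 (running 128)
row 2: [64, 4, 8, 2] -> [64, 4, 8, 2]  score +0 (running 128)
row 3: [16, 4, 4, 8] -> [0, 16, 8, 8]  score +8 (running 136)
Board after move:
 32   8  32  16
  0   8  64 128
 64   4   8   2
  0  16   8   8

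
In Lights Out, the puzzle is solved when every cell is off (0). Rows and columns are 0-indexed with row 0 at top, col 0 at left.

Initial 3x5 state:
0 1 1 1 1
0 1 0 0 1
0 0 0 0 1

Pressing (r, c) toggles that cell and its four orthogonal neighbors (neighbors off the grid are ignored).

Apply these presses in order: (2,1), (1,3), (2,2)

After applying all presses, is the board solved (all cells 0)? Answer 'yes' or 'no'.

Answer: no

Derivation:
After press 1 at (2,1):
0 1 1 1 1
0 0 0 0 1
1 1 1 0 1

After press 2 at (1,3):
0 1 1 0 1
0 0 1 1 0
1 1 1 1 1

After press 3 at (2,2):
0 1 1 0 1
0 0 0 1 0
1 0 0 0 1

Lights still on: 6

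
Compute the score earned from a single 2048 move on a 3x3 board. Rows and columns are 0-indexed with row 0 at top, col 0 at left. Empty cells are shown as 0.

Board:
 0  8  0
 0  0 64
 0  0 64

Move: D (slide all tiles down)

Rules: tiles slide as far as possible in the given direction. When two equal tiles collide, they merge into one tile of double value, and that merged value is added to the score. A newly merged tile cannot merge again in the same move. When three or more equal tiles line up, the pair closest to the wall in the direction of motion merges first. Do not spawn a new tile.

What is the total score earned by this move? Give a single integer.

Slide down:
col 0: [0, 0, 0] -> [0, 0, 0]  score +0 (running 0)
col 1: [8, 0, 0] -> [0, 0, 8]  score +0 (running 0)
col 2: [0, 64, 64] -> [0, 0, 128]  score +128 (running 128)
Board after move:
  0   0   0
  0   0   0
  0   8 128

Answer: 128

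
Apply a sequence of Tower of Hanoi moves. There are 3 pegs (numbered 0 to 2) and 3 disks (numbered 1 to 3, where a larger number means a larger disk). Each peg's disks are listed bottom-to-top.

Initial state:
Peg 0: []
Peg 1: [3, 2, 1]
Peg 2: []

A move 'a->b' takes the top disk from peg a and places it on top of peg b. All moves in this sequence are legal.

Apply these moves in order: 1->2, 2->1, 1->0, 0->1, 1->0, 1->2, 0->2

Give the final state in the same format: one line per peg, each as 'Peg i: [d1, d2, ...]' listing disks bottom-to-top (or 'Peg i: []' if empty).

After move 1 (1->2):
Peg 0: []
Peg 1: [3, 2]
Peg 2: [1]

After move 2 (2->1):
Peg 0: []
Peg 1: [3, 2, 1]
Peg 2: []

After move 3 (1->0):
Peg 0: [1]
Peg 1: [3, 2]
Peg 2: []

After move 4 (0->1):
Peg 0: []
Peg 1: [3, 2, 1]
Peg 2: []

After move 5 (1->0):
Peg 0: [1]
Peg 1: [3, 2]
Peg 2: []

After move 6 (1->2):
Peg 0: [1]
Peg 1: [3]
Peg 2: [2]

After move 7 (0->2):
Peg 0: []
Peg 1: [3]
Peg 2: [2, 1]

Answer: Peg 0: []
Peg 1: [3]
Peg 2: [2, 1]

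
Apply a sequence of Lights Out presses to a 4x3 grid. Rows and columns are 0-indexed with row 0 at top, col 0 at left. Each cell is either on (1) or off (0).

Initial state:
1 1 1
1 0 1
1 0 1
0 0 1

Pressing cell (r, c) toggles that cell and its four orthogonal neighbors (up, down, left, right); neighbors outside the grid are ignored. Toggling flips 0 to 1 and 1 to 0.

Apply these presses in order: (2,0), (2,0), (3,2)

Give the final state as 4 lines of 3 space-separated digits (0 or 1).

Answer: 1 1 1
1 0 1
1 0 0
0 1 0

Derivation:
After press 1 at (2,0):
1 1 1
0 0 1
0 1 1
1 0 1

After press 2 at (2,0):
1 1 1
1 0 1
1 0 1
0 0 1

After press 3 at (3,2):
1 1 1
1 0 1
1 0 0
0 1 0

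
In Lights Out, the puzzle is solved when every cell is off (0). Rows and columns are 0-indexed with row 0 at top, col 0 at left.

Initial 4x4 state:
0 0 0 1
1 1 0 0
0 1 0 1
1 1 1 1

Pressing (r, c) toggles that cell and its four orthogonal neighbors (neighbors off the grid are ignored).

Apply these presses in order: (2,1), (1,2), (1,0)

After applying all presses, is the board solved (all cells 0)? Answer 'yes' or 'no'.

Answer: no

Derivation:
After press 1 at (2,1):
0 0 0 1
1 0 0 0
1 0 1 1
1 0 1 1

After press 2 at (1,2):
0 0 1 1
1 1 1 1
1 0 0 1
1 0 1 1

After press 3 at (1,0):
1 0 1 1
0 0 1 1
0 0 0 1
1 0 1 1

Lights still on: 9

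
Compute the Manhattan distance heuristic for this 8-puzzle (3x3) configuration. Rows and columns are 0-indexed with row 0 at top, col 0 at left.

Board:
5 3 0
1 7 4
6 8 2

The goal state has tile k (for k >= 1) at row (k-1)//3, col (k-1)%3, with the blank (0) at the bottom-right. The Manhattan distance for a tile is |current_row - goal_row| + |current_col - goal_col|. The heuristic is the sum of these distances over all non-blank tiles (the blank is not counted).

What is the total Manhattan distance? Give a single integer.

Answer: 14

Derivation:
Tile 5: at (0,0), goal (1,1), distance |0-1|+|0-1| = 2
Tile 3: at (0,1), goal (0,2), distance |0-0|+|1-2| = 1
Tile 1: at (1,0), goal (0,0), distance |1-0|+|0-0| = 1
Tile 7: at (1,1), goal (2,0), distance |1-2|+|1-0| = 2
Tile 4: at (1,2), goal (1,0), distance |1-1|+|2-0| = 2
Tile 6: at (2,0), goal (1,2), distance |2-1|+|0-2| = 3
Tile 8: at (2,1), goal (2,1), distance |2-2|+|1-1| = 0
Tile 2: at (2,2), goal (0,1), distance |2-0|+|2-1| = 3
Sum: 2 + 1 + 1 + 2 + 2 + 3 + 0 + 3 = 14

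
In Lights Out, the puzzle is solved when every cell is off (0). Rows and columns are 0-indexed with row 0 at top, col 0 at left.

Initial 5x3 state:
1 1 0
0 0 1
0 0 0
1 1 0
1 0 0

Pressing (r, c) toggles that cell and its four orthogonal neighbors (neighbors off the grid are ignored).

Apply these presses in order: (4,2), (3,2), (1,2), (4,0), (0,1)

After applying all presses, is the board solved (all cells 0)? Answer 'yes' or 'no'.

After press 1 at (4,2):
1 1 0
0 0 1
0 0 0
1 1 1
1 1 1

After press 2 at (3,2):
1 1 0
0 0 1
0 0 1
1 0 0
1 1 0

After press 3 at (1,2):
1 1 1
0 1 0
0 0 0
1 0 0
1 1 0

After press 4 at (4,0):
1 1 1
0 1 0
0 0 0
0 0 0
0 0 0

After press 5 at (0,1):
0 0 0
0 0 0
0 0 0
0 0 0
0 0 0

Lights still on: 0

Answer: yes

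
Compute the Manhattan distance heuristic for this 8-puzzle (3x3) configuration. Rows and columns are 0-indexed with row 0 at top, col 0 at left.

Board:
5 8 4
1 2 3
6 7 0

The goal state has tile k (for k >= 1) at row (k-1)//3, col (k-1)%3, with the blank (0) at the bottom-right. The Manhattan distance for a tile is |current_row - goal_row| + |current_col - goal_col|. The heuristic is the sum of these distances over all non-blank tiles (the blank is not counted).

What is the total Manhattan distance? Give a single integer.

Tile 5: (0,0)->(1,1) = 2
Tile 8: (0,1)->(2,1) = 2
Tile 4: (0,2)->(1,0) = 3
Tile 1: (1,0)->(0,0) = 1
Tile 2: (1,1)->(0,1) = 1
Tile 3: (1,2)->(0,2) = 1
Tile 6: (2,0)->(1,2) = 3
Tile 7: (2,1)->(2,0) = 1
Sum: 2 + 2 + 3 + 1 + 1 + 1 + 3 + 1 = 14

Answer: 14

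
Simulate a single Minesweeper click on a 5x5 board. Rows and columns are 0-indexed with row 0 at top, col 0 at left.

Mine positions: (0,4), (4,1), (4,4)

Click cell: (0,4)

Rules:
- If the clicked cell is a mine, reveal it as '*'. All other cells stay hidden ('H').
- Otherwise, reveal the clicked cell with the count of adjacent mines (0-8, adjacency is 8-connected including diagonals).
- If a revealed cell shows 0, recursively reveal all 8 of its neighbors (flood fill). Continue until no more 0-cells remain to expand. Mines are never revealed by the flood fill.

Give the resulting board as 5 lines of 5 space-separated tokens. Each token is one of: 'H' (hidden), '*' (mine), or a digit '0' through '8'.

H H H H *
H H H H H
H H H H H
H H H H H
H H H H H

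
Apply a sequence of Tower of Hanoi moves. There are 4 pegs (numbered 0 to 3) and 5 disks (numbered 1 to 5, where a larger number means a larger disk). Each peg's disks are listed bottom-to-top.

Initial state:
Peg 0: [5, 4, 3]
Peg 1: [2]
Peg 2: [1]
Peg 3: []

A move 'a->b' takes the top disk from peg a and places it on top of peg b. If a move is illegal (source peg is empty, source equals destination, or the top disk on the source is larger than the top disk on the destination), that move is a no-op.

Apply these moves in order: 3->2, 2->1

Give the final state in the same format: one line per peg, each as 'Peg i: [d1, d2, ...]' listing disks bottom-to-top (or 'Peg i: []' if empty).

Answer: Peg 0: [5, 4, 3]
Peg 1: [2, 1]
Peg 2: []
Peg 3: []

Derivation:
After move 1 (3->2):
Peg 0: [5, 4, 3]
Peg 1: [2]
Peg 2: [1]
Peg 3: []

After move 2 (2->1):
Peg 0: [5, 4, 3]
Peg 1: [2, 1]
Peg 2: []
Peg 3: []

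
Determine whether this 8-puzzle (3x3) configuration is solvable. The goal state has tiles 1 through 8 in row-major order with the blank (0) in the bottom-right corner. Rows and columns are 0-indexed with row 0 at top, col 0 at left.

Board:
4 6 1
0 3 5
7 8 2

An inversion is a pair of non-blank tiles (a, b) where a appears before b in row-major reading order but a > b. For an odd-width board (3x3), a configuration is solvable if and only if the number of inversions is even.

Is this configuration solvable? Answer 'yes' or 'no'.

Inversions (pairs i<j in row-major order where tile[i] > tile[j] > 0): 11
11 is odd, so the puzzle is not solvable.

Answer: no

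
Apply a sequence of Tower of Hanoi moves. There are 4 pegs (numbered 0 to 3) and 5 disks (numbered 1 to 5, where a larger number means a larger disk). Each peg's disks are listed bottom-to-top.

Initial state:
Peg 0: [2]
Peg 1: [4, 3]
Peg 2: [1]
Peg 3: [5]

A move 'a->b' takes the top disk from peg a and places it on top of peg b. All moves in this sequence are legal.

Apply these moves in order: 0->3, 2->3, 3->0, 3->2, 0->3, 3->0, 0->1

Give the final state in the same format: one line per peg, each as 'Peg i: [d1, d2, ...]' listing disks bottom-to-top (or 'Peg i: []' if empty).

After move 1 (0->3):
Peg 0: []
Peg 1: [4, 3]
Peg 2: [1]
Peg 3: [5, 2]

After move 2 (2->3):
Peg 0: []
Peg 1: [4, 3]
Peg 2: []
Peg 3: [5, 2, 1]

After move 3 (3->0):
Peg 0: [1]
Peg 1: [4, 3]
Peg 2: []
Peg 3: [5, 2]

After move 4 (3->2):
Peg 0: [1]
Peg 1: [4, 3]
Peg 2: [2]
Peg 3: [5]

After move 5 (0->3):
Peg 0: []
Peg 1: [4, 3]
Peg 2: [2]
Peg 3: [5, 1]

After move 6 (3->0):
Peg 0: [1]
Peg 1: [4, 3]
Peg 2: [2]
Peg 3: [5]

After move 7 (0->1):
Peg 0: []
Peg 1: [4, 3, 1]
Peg 2: [2]
Peg 3: [5]

Answer: Peg 0: []
Peg 1: [4, 3, 1]
Peg 2: [2]
Peg 3: [5]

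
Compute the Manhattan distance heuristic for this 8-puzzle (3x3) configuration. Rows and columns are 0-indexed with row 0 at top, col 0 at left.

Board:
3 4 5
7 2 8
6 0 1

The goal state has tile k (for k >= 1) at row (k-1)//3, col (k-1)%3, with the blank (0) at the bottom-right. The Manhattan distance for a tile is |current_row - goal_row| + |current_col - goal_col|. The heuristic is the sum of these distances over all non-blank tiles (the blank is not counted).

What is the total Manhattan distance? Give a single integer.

Tile 3: at (0,0), goal (0,2), distance |0-0|+|0-2| = 2
Tile 4: at (0,1), goal (1,0), distance |0-1|+|1-0| = 2
Tile 5: at (0,2), goal (1,1), distance |0-1|+|2-1| = 2
Tile 7: at (1,0), goal (2,0), distance |1-2|+|0-0| = 1
Tile 2: at (1,1), goal (0,1), distance |1-0|+|1-1| = 1
Tile 8: at (1,2), goal (2,1), distance |1-2|+|2-1| = 2
Tile 6: at (2,0), goal (1,2), distance |2-1|+|0-2| = 3
Tile 1: at (2,2), goal (0,0), distance |2-0|+|2-0| = 4
Sum: 2 + 2 + 2 + 1 + 1 + 2 + 3 + 4 = 17

Answer: 17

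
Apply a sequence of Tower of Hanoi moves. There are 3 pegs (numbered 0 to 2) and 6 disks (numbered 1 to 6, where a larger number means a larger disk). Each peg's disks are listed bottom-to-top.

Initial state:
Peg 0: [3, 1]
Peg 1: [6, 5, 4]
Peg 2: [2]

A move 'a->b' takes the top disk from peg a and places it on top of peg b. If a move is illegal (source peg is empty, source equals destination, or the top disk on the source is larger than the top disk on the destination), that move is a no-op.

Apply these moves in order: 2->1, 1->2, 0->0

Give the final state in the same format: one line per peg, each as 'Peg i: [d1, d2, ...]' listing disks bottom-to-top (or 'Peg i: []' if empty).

Answer: Peg 0: [3, 1]
Peg 1: [6, 5, 4]
Peg 2: [2]

Derivation:
After move 1 (2->1):
Peg 0: [3, 1]
Peg 1: [6, 5, 4, 2]
Peg 2: []

After move 2 (1->2):
Peg 0: [3, 1]
Peg 1: [6, 5, 4]
Peg 2: [2]

After move 3 (0->0):
Peg 0: [3, 1]
Peg 1: [6, 5, 4]
Peg 2: [2]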